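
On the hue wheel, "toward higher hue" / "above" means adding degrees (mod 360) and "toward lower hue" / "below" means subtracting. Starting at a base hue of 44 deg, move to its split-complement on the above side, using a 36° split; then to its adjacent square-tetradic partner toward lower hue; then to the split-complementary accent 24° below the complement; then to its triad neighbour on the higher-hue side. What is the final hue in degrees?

+216° (split-comp 36° ↑): 44 + 216 = 260°
−90° (square ↓): 260 − 90 = 170°
+156° (split-comp 24° ↓): 170 + 156 = 326°
+120° (triadic ↑): 326 + 120 = 446 → 446 − 360 = 86°

86°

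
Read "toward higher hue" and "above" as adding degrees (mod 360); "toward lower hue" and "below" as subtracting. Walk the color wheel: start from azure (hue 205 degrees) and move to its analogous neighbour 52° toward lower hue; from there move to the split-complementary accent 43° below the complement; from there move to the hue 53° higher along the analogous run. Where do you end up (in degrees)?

205 − 52 = 153°   (analog 52° ↓)
153 + 137 = 290°   (split-comp 43° ↓)
290 + 53 = 343°   (analog 53° ↑)

343°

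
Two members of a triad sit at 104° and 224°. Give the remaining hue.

A triad spaces three hues 120° apart.
The full set is {104°, 224°, 344°}.

344°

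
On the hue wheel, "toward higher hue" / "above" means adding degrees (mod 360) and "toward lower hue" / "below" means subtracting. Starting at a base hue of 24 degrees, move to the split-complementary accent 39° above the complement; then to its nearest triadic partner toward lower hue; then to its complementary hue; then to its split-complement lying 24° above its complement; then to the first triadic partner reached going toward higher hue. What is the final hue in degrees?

267°

24 + 219 = 243°   (split-comp 39° ↑)
243 − 120 = 123°   (triadic ↓)
123 + 180 = 303°   (complement)
303 + 204 = 507 → 507 − 360 = 147°   (split-comp 24° ↑)
147 + 120 = 267°   (triadic ↑)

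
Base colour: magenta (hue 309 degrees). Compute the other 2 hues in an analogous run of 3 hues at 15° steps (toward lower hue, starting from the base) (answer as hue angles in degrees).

294° and 279°

Analogous hues sit every 15° along the wheel.
309 − 15 = 294°
309 − 30 = 279°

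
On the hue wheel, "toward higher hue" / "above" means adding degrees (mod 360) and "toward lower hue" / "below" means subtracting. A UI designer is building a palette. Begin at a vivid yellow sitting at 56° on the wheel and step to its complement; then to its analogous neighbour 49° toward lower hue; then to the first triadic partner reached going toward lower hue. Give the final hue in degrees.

56 + 180 = 236°   (complement)
236 − 49 = 187°   (analog 49° ↓)
187 − 120 = 67°   (triadic ↓)

67°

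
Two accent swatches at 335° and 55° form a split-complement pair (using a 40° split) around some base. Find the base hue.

195°

The accents sit 40° either side of the complement, so the complement is their short-arc midpoint on the wheel.
Short-arc midpoint of 335° and 55°: 15°.
Base is 180° from the complement: 15 − 180 = -165 → -165 + 360 = 195°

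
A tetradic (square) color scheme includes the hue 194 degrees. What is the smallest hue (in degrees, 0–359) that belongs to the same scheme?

14°

A square tetradic scheme places four hues every 90°.
The full set through 194° is {14°, 104°, 194°, 284°}.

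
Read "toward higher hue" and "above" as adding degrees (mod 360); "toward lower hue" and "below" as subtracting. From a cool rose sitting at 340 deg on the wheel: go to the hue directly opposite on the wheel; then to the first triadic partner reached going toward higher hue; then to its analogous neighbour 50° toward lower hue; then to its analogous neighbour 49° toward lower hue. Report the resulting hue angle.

181°

complement +180°: 340 + 180 = 520 → 520 − 360 = 160°
triadic ↑ +120°: 160 + 120 = 280°
analog 50° ↓ −50°: 280 − 50 = 230°
analog 49° ↓ −49°: 230 − 49 = 181°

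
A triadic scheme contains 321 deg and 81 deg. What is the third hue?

A triad spaces three hues 120° apart.
The full set is {81°, 201°, 321°}.

201°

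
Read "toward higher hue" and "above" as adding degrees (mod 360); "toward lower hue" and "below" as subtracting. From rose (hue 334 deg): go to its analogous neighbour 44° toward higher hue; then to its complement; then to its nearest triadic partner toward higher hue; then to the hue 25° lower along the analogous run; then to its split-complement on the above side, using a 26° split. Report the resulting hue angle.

139°

analog 44° ↑ +44°: 334 + 44 = 378 → 378 − 360 = 18°
complement +180°: 18 + 180 = 198°
triadic ↑ +120°: 198 + 120 = 318°
analog 25° ↓ −25°: 318 − 25 = 293°
split-comp 26° ↑ +206°: 293 + 206 = 499 → 499 − 360 = 139°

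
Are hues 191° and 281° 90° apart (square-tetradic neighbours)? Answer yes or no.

yes

Angular distance: |191 − 281| = 90 = 90°.
90° apart (square-tetradic neighbours) requires 90°.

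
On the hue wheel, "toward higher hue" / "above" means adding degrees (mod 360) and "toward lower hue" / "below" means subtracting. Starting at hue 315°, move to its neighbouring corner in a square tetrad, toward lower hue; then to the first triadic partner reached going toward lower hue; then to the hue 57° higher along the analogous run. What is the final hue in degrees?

315 − 90 = 225°   (square ↓)
225 − 120 = 105°   (triadic ↓)
105 + 57 = 162°   (analog 57° ↑)

162°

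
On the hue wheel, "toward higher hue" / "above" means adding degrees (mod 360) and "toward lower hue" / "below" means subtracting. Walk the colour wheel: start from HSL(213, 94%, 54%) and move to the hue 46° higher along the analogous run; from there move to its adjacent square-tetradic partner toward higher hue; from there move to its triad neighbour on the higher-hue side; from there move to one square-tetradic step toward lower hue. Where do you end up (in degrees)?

+46° (analog 46° ↑): 213 + 46 = 259°
+90° (square ↑): 259 + 90 = 349°
+120° (triadic ↑): 349 + 120 = 469 → 469 − 360 = 109°
−90° (square ↓): 109 − 90 = 19°

19°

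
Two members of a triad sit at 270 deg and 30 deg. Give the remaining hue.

A triad spaces three hues 120° apart.
The full set is {30°, 150°, 270°}.

150°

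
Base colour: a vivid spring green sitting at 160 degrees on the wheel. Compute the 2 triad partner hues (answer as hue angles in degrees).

280° and 40°

A triad places three hues 120° apart.
160 + 120 = 280°
160 + 240 = 400 → 400 − 360 = 40°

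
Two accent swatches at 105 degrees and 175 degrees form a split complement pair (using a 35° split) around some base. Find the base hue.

The accents sit 35° either side of the complement, so the complement is their short-arc midpoint on the wheel.
Short-arc midpoint of 105° and 175°: 140°.
Base is 180° from the complement: 140 − 180 = -40 → -40 + 360 = 320°

320°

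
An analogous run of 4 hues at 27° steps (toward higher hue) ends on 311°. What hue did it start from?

230°

3 steps of 27° (toward higher hue) give a net shift of +81°.
Start = end − shift: 311 − 81 = 230°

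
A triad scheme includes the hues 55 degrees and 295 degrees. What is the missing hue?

A triad places three hues 120° apart.
The full set through 55° is {55°, 175°, 295°}.
Given {55°, 295°}, the missing hue is 175°.

175°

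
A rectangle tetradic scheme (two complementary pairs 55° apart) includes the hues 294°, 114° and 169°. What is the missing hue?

A rectangular tetradic uses two complementary pairs 55° apart: offsets 0°, 55°, 180°, 235°.
Among {114°, 169°, 294°}, 114° and 294° are a 180° pair.
The remaining hue 169° needs its own complement: 169 + 180 = 349°

349°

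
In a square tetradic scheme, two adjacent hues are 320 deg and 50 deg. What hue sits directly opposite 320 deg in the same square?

140°

A square tetradic scheme places four hues 90° apart; opposite corners are 180° apart.
320 + 180 = 500 → 500 − 360 = 140°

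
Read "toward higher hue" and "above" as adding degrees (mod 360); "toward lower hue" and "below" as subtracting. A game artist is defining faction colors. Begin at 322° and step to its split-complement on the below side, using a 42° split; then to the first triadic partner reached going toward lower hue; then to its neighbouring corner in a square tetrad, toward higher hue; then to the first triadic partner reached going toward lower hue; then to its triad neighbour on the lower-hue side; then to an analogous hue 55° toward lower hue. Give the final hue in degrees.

135°

322 + 138 = 460 → 460 − 360 = 100°   (split-comp 42° ↓)
100 − 120 = -20 → -20 + 360 = 340°   (triadic ↓)
340 + 90 = 430 → 430 − 360 = 70°   (square ↑)
70 − 120 = -50 → -50 + 360 = 310°   (triadic ↓)
310 − 120 = 190°   (triadic ↓)
190 − 55 = 135°   (analog 55° ↓)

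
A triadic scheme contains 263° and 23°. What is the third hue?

A triad spaces three hues 120° apart.
The full set is {23°, 143°, 263°}.

143°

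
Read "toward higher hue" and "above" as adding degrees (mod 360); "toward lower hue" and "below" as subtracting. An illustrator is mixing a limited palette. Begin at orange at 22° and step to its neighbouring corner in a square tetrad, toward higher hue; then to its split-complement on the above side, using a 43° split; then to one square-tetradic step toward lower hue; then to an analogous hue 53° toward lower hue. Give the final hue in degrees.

192°

square ↑ +90°: 22 + 90 = 112°
split-comp 43° ↑ +223°: 112 + 223 = 335°
square ↓ −90°: 335 − 90 = 245°
analog 53° ↓ −53°: 245 − 53 = 192°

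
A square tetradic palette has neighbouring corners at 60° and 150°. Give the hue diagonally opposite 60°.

240°

A square tetradic scheme places four hues 90° apart; opposite corners are 180° apart.
60 + 180 = 240°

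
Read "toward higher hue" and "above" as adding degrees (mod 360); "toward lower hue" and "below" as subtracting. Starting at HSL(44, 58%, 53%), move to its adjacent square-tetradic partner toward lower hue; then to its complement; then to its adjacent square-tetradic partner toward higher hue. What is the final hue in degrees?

224°

44 − 90 = -46 → -46 + 360 = 314°   (square ↓)
314 + 180 = 494 → 494 − 360 = 134°   (complement)
134 + 90 = 224°   (square ↑)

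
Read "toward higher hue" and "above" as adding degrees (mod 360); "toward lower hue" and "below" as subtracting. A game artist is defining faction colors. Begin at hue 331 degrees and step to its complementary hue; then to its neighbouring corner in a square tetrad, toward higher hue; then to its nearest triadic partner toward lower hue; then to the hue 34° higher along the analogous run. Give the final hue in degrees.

155°

complement +180°: 331 + 180 = 511 → 511 − 360 = 151°
square ↑ +90°: 151 + 90 = 241°
triadic ↓ −120°: 241 − 120 = 121°
analog 34° ↑ +34°: 121 + 34 = 155°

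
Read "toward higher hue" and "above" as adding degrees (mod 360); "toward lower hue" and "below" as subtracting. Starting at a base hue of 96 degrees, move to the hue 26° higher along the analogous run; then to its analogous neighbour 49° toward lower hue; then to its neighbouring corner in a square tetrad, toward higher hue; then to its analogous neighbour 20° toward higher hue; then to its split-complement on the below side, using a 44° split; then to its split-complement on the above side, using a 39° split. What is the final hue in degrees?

+26° (analog 26° ↑): 96 + 26 = 122°
−49° (analog 49° ↓): 122 − 49 = 73°
+90° (square ↑): 73 + 90 = 163°
+20° (analog 20° ↑): 163 + 20 = 183°
+136° (split-comp 44° ↓): 183 + 136 = 319°
+219° (split-comp 39° ↑): 319 + 219 = 538 → 538 − 360 = 178°

178°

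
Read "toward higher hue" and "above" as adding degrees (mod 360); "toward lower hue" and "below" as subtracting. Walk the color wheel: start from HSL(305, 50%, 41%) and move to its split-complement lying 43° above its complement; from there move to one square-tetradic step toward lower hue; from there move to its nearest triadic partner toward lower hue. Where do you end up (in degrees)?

318°

+223° (split-comp 43° ↑): 305 + 223 = 528 → 528 − 360 = 168°
−90° (square ↓): 168 − 90 = 78°
−120° (triadic ↓): 78 − 120 = -42 → -42 + 360 = 318°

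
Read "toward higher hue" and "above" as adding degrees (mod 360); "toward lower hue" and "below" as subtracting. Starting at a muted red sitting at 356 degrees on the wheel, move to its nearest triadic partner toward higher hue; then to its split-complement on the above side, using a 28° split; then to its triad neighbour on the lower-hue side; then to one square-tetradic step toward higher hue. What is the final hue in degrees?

294°

356 + 120 = 476 → 476 − 360 = 116°   (triadic ↑)
116 + 208 = 324°   (split-comp 28° ↑)
324 − 120 = 204°   (triadic ↓)
204 + 90 = 294°   (square ↑)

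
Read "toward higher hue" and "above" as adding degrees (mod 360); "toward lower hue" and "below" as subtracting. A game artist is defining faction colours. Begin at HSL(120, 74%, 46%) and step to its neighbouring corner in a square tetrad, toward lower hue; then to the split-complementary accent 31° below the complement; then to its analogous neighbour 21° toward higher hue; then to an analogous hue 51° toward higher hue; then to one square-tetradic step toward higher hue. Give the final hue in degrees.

341°

−90° (square ↓): 120 − 90 = 30°
+149° (split-comp 31° ↓): 30 + 149 = 179°
+21° (analog 21° ↑): 179 + 21 = 200°
+51° (analog 51° ↑): 200 + 51 = 251°
+90° (square ↑): 251 + 90 = 341°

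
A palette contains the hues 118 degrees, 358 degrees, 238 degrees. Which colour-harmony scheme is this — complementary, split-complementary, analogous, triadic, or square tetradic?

Sort the hues: 118°, 238°, 358°.
Successive gaps around the wheel: 120°, 120°, 120°.
Three hues equally spaced 120° apart form a triad.

triadic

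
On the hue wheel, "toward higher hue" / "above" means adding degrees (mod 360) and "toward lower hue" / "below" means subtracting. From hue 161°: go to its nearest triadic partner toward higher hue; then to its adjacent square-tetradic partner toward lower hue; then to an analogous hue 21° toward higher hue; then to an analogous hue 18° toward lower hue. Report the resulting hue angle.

194°

triadic ↑ +120°: 161 + 120 = 281°
square ↓ −90°: 281 − 90 = 191°
analog 21° ↑ +21°: 191 + 21 = 212°
analog 18° ↓ −18°: 212 − 18 = 194°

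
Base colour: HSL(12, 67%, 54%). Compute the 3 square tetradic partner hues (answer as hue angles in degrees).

A square tetradic scheme places four hues every 90°.
12 + 90 = 102°
12 + 180 = 192°
12 + 270 = 282°

102°, 192°, and 282°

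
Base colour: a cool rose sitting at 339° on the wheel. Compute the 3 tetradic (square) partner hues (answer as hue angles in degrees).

339 + 90 = 429 → 429 − 360 = 69°
339 + 180 = 519 → 519 − 360 = 159°
339 + 270 = 609 → 609 − 360 = 249°

69°, 159°, 249°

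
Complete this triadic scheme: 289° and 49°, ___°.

A triad places three hues 120° apart.
The full set through 49° is {49°, 169°, 289°}.
Given {49°, 289°}, the missing hue is 169°.

169°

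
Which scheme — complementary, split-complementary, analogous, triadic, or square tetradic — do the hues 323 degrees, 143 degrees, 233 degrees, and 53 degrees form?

square tetradic

Sort the hues: 53°, 143°, 233°, 323°.
Successive gaps around the wheel: 90°, 90°, 90°, 90°.
Four hues every 90° form a square tetradic scheme.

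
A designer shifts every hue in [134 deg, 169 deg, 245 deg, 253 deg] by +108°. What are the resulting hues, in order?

242°, 277°, 353°, 1°

134 + 108 = 242°
169 + 108 = 277°
245 + 108 = 353°
253 + 108 = 361 → 361 − 360 = 1°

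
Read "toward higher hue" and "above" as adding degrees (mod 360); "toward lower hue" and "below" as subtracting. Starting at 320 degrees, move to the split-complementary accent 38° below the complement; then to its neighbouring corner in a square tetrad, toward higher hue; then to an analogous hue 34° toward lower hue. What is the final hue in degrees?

split-comp 38° ↓ +142°: 320 + 142 = 462 → 462 − 360 = 102°
square ↑ +90°: 102 + 90 = 192°
analog 34° ↓ −34°: 192 − 34 = 158°

158°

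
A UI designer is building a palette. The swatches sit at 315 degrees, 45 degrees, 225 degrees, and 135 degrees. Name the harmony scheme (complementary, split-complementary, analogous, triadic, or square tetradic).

square tetradic

Sort the hues: 45°, 135°, 225°, 315°.
Successive gaps around the wheel: 90°, 90°, 90°, 90°.
Four hues every 90° form a square tetradic scheme.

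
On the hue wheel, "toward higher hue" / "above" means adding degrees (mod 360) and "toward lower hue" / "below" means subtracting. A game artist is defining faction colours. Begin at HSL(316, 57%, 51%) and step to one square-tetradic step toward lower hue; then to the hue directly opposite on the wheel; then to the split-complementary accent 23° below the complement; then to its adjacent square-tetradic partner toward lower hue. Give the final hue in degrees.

square ↓ −90°: 316 − 90 = 226°
complement +180°: 226 + 180 = 406 → 406 − 360 = 46°
split-comp 23° ↓ +157°: 46 + 157 = 203°
square ↓ −90°: 203 − 90 = 113°

113°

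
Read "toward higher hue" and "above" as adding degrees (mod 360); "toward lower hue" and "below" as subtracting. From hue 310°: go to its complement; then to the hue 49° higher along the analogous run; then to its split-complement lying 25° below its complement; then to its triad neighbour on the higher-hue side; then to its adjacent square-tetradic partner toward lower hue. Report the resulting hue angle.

4°

310 + 180 = 490 → 490 − 360 = 130°   (complement)
130 + 49 = 179°   (analog 49° ↑)
179 + 155 = 334°   (split-comp 25° ↓)
334 + 120 = 454 → 454 − 360 = 94°   (triadic ↑)
94 − 90 = 4°   (square ↓)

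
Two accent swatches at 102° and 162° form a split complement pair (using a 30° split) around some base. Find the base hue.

The accents sit 30° either side of the complement, so the complement is their short-arc midpoint on the wheel.
Short-arc midpoint of 102° and 162°: 132°.
Base is 180° from the complement: 132 − 180 = -48 → -48 + 360 = 312°

312°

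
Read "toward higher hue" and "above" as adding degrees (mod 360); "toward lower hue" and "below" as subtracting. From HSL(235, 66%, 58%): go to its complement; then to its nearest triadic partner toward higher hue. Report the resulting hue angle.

175°

+180° (complement): 235 + 180 = 415 → 415 − 360 = 55°
+120° (triadic ↑): 55 + 120 = 175°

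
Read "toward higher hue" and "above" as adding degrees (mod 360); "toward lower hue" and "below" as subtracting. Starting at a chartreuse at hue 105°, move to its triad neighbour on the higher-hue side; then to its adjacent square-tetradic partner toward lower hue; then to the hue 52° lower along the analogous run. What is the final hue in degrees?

triadic ↑ +120°: 105 + 120 = 225°
square ↓ −90°: 225 − 90 = 135°
analog 52° ↓ −52°: 135 − 52 = 83°

83°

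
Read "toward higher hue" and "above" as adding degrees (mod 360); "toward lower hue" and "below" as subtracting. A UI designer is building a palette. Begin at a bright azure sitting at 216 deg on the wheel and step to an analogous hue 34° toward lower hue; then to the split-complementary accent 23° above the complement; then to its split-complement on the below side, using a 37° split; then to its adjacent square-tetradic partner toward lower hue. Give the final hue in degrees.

analog 34° ↓ −34°: 216 − 34 = 182°
split-comp 23° ↑ +203°: 182 + 203 = 385 → 385 − 360 = 25°
split-comp 37° ↓ +143°: 25 + 143 = 168°
square ↓ −90°: 168 − 90 = 78°

78°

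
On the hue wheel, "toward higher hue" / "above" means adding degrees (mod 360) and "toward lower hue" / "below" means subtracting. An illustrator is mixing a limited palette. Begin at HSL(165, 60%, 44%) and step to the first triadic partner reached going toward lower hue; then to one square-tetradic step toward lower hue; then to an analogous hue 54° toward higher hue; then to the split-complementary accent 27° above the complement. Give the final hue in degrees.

triadic ↓ −120°: 165 − 120 = 45°
square ↓ −90°: 45 − 90 = -45 → -45 + 360 = 315°
analog 54° ↑ +54°: 315 + 54 = 369 → 369 − 360 = 9°
split-comp 27° ↑ +207°: 9 + 207 = 216°

216°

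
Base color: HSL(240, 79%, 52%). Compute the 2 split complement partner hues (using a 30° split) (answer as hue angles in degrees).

Split-complementary hues sit 30° either side of the complement.
Complement of 240 deg: 240 + 180 = 420 → 420 − 360 = 60°
60 − 30 = 30°
60 + 30 = 90°

30° and 90°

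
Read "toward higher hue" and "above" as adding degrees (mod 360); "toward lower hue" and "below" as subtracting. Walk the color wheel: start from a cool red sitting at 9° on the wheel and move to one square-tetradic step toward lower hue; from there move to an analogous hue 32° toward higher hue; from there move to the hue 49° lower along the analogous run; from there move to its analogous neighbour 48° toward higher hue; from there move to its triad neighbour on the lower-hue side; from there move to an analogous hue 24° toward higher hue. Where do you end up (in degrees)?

214°

9 − 90 = -81 → -81 + 360 = 279°   (square ↓)
279 + 32 = 311°   (analog 32° ↑)
311 − 49 = 262°   (analog 49° ↓)
262 + 48 = 310°   (analog 48° ↑)
310 − 120 = 190°   (triadic ↓)
190 + 24 = 214°   (analog 24° ↑)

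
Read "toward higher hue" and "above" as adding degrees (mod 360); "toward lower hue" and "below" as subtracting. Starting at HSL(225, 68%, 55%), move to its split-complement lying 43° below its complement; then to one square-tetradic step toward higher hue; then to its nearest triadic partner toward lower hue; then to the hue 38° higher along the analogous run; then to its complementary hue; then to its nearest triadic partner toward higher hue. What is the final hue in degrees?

310°

225 + 137 = 362 → 362 − 360 = 2°   (split-comp 43° ↓)
2 + 90 = 92°   (square ↑)
92 − 120 = -28 → -28 + 360 = 332°   (triadic ↓)
332 + 38 = 370 → 370 − 360 = 10°   (analog 38° ↑)
10 + 180 = 190°   (complement)
190 + 120 = 310°   (triadic ↑)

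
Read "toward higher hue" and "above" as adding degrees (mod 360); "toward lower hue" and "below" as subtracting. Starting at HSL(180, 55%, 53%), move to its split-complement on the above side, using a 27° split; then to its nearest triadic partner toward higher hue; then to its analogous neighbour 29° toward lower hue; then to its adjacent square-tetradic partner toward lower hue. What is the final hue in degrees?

split-comp 27° ↑ +207°: 180 + 207 = 387 → 387 − 360 = 27°
triadic ↑ +120°: 27 + 120 = 147°
analog 29° ↓ −29°: 147 − 29 = 118°
square ↓ −90°: 118 − 90 = 28°

28°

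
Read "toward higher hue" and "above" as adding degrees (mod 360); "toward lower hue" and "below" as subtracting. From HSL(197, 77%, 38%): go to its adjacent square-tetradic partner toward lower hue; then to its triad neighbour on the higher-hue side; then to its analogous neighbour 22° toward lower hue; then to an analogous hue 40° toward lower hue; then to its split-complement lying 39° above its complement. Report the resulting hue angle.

24°

−90° (square ↓): 197 − 90 = 107°
+120° (triadic ↑): 107 + 120 = 227°
−22° (analog 22° ↓): 227 − 22 = 205°
−40° (analog 40° ↓): 205 − 40 = 165°
+219° (split-comp 39° ↑): 165 + 219 = 384 → 384 − 360 = 24°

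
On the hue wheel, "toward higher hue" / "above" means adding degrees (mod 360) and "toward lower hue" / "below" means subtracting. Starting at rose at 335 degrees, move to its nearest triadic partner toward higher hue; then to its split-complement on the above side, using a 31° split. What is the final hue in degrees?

306°

triadic ↑ +120°: 335 + 120 = 455 → 455 − 360 = 95°
split-comp 31° ↑ +211°: 95 + 211 = 306°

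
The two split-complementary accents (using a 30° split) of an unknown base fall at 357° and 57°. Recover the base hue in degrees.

The accents sit 30° either side of the complement, so the complement is their short-arc midpoint on the wheel.
Short-arc midpoint of 357° and 57°: 27°.
Base is 180° from the complement: 27 − 180 = -153 → -153 + 360 = 207°

207°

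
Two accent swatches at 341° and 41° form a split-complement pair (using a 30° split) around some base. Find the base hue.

The accents sit 30° either side of the complement, so the complement is their short-arc midpoint on the wheel.
Short-arc midpoint of 341° and 41°: 11°.
Base is 180° from the complement: 11 − 180 = -169 → -169 + 360 = 191°

191°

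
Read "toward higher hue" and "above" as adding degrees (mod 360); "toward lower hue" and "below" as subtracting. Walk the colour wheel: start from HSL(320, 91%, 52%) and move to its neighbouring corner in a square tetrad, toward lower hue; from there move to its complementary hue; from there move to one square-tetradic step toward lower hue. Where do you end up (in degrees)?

320°

−90° (square ↓): 320 − 90 = 230°
+180° (complement): 230 + 180 = 410 → 410 − 360 = 50°
−90° (square ↓): 50 − 90 = -40 → -40 + 360 = 320°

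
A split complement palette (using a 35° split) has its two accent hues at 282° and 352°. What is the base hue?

The accents sit 35° either side of the complement, so the complement is their short-arc midpoint on the wheel.
Short-arc midpoint of 282° and 352°: 317°.
Base is 180° from the complement: 317 − 180 = 137°

137°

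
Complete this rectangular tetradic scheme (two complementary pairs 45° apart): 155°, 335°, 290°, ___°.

110°

A rectangular tetradic uses two complementary pairs 45° apart: offsets 0°, 45°, 180°, 225°.
Among {155°, 290°, 335°}, 155° and 335° are a 180° pair.
The remaining hue 290° needs its own complement: 290 + 180 = 470 → 470 − 360 = 110°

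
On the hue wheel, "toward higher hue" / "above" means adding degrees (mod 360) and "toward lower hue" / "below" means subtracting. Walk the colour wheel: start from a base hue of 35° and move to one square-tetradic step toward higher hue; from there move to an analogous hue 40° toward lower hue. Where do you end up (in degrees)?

35 + 90 = 125°   (square ↑)
125 − 40 = 85°   (analog 40° ↓)

85°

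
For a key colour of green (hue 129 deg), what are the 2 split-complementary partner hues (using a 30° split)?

279° and 339°

Complement of 129 deg: 129 + 180 = 309°
309 − 30 = 279°
309 + 30 = 339°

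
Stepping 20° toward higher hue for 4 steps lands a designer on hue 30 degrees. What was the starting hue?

4 steps of 20° (toward higher hue) give a net shift of +80°.
Start = end − shift: 30 − 80 = -50 → -50 + 360 = 310°

310°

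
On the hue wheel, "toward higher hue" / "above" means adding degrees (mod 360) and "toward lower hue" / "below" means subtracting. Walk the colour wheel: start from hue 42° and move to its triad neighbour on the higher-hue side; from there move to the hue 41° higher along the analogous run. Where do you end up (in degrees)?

203°

triadic ↑ +120°: 42 + 120 = 162°
analog 41° ↑ +41°: 162 + 41 = 203°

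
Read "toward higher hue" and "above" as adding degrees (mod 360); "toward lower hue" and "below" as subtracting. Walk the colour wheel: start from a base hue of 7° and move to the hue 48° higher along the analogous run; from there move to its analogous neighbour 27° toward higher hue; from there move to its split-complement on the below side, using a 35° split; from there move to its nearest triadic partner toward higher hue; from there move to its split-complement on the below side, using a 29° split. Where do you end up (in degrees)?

138°

+48° (analog 48° ↑): 7 + 48 = 55°
+27° (analog 27° ↑): 55 + 27 = 82°
+145° (split-comp 35° ↓): 82 + 145 = 227°
+120° (triadic ↑): 227 + 120 = 347°
+151° (split-comp 29° ↓): 347 + 151 = 498 → 498 − 360 = 138°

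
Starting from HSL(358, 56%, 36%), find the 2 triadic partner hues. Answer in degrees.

A triad places three hues 120° apart.
358 + 120 = 478 → 478 − 360 = 118°
358 + 240 = 598 → 598 − 360 = 238°

118° and 238°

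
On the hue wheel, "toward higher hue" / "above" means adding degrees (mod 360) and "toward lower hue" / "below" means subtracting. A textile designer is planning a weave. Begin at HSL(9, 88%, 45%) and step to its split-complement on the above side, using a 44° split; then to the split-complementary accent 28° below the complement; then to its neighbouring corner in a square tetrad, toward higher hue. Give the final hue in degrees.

+224° (split-comp 44° ↑): 9 + 224 = 233°
+152° (split-comp 28° ↓): 233 + 152 = 385 → 385 − 360 = 25°
+90° (square ↑): 25 + 90 = 115°

115°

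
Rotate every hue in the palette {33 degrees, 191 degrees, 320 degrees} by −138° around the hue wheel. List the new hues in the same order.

33 − 138 = -105 → -105 + 360 = 255°
191 − 138 = 53°
320 − 138 = 182°

255°, 53°, 182°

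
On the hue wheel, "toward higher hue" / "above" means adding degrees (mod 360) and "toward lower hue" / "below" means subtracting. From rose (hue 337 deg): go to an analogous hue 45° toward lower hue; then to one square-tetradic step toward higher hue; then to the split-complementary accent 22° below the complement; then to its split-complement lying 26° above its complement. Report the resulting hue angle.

analog 45° ↓ −45°: 337 − 45 = 292°
square ↑ +90°: 292 + 90 = 382 → 382 − 360 = 22°
split-comp 22° ↓ +158°: 22 + 158 = 180°
split-comp 26° ↑ +206°: 180 + 206 = 386 → 386 − 360 = 26°

26°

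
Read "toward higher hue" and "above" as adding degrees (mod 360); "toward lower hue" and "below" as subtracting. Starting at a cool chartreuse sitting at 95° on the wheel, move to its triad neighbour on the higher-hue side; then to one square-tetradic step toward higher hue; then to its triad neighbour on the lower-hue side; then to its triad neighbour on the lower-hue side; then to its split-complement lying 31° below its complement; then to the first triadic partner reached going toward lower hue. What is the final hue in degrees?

95 + 120 = 215°   (triadic ↑)
215 + 90 = 305°   (square ↑)
305 − 120 = 185°   (triadic ↓)
185 − 120 = 65°   (triadic ↓)
65 + 149 = 214°   (split-comp 31° ↓)
214 − 120 = 94°   (triadic ↓)

94°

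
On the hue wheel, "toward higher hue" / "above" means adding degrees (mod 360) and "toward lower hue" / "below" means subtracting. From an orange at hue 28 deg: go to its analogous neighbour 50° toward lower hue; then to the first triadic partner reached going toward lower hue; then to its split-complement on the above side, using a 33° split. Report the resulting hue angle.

71°

28 − 50 = -22 → -22 + 360 = 338°   (analog 50° ↓)
338 − 120 = 218°   (triadic ↓)
218 + 213 = 431 → 431 − 360 = 71°   (split-comp 33° ↑)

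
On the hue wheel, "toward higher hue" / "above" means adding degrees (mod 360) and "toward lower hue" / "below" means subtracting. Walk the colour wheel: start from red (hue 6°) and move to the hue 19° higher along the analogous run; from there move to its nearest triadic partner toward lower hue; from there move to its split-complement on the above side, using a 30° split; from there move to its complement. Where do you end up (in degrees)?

295°

6 + 19 = 25°   (analog 19° ↑)
25 − 120 = -95 → -95 + 360 = 265°   (triadic ↓)
265 + 210 = 475 → 475 − 360 = 115°   (split-comp 30° ↑)
115 + 180 = 295°   (complement)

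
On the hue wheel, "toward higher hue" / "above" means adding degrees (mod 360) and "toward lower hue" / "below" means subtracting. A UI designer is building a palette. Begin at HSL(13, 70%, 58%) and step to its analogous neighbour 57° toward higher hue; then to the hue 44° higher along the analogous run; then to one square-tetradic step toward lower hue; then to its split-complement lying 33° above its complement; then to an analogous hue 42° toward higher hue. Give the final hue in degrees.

+57° (analog 57° ↑): 13 + 57 = 70°
+44° (analog 44° ↑): 70 + 44 = 114°
−90° (square ↓): 114 − 90 = 24°
+213° (split-comp 33° ↑): 24 + 213 = 237°
+42° (analog 42° ↑): 237 + 42 = 279°

279°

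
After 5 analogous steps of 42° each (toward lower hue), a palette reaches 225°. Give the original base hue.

75°

5 steps of 42° (toward lower hue) give a net shift of −210°.
Start = end − shift: 225 + 210 = 435 → 435 − 360 = 75°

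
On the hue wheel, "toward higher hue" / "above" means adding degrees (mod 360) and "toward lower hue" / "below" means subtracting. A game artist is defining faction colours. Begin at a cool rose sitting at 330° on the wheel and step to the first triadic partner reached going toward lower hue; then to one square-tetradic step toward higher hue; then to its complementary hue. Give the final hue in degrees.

330 − 120 = 210°   (triadic ↓)
210 + 90 = 300°   (square ↑)
300 + 180 = 480 → 480 − 360 = 120°   (complement)

120°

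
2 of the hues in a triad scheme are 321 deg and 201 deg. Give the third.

A triad places three hues 120° apart.
The full set through 201° is {81°, 201°, 321°}.
Given {201°, 321°}, the missing hue is 81°.

81°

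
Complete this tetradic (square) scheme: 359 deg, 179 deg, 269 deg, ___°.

A square tetradic scheme places four hues every 90°.
The full set through 179° is {89°, 179°, 269°, 359°}.
Given {179°, 269°, 359°}, the missing hue is 89°.

89°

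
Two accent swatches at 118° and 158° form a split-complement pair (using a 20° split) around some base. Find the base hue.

The accents sit 20° either side of the complement, so the complement is their short-arc midpoint on the wheel.
Short-arc midpoint of 118° and 158°: 138°.
Base is 180° from the complement: 138 − 180 = -42 → -42 + 360 = 318°

318°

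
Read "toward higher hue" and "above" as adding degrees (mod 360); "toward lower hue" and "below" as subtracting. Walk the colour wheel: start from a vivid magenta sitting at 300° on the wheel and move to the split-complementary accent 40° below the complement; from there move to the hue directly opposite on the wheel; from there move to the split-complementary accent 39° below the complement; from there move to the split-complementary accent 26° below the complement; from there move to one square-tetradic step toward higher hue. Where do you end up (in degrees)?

+140° (split-comp 40° ↓): 300 + 140 = 440 → 440 − 360 = 80°
+180° (complement): 80 + 180 = 260°
+141° (split-comp 39° ↓): 260 + 141 = 401 → 401 − 360 = 41°
+154° (split-comp 26° ↓): 41 + 154 = 195°
+90° (square ↑): 195 + 90 = 285°

285°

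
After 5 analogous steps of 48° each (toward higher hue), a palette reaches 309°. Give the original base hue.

69°

5 steps of 48° (toward higher hue) give a net shift of +240°.
Start = end − shift: 309 − 240 = 69°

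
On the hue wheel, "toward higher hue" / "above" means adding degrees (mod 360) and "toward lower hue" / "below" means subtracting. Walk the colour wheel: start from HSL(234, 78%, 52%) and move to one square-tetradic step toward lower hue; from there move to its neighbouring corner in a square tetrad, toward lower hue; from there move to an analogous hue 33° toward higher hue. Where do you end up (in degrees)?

−90° (square ↓): 234 − 90 = 144°
−90° (square ↓): 144 − 90 = 54°
+33° (analog 33° ↑): 54 + 33 = 87°

87°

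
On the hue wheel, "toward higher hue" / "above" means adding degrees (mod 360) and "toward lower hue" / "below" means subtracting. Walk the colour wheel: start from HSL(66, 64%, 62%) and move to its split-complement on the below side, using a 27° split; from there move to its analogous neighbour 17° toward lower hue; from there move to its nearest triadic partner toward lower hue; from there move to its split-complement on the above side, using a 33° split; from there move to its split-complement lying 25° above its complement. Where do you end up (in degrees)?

140°

+153° (split-comp 27° ↓): 66 + 153 = 219°
−17° (analog 17° ↓): 219 − 17 = 202°
−120° (triadic ↓): 202 − 120 = 82°
+213° (split-comp 33° ↑): 82 + 213 = 295°
+205° (split-comp 25° ↑): 295 + 205 = 500 → 500 − 360 = 140°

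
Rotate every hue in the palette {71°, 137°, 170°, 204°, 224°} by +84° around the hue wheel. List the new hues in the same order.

155°, 221°, 254°, 288°, 308°

71 + 84 = 155°
137 + 84 = 221°
170 + 84 = 254°
204 + 84 = 288°
224 + 84 = 308°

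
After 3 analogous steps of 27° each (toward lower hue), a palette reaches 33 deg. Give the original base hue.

114°

3 steps of 27° (toward lower hue) give a net shift of −81°.
Start = end − shift: 33 + 81 = 114°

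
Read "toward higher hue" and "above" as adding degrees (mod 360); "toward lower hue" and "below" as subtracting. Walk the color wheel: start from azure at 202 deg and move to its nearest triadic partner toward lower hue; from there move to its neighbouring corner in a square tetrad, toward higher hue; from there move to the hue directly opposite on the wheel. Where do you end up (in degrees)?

352°

triadic ↓ −120°: 202 − 120 = 82°
square ↑ +90°: 82 + 90 = 172°
complement +180°: 172 + 180 = 352°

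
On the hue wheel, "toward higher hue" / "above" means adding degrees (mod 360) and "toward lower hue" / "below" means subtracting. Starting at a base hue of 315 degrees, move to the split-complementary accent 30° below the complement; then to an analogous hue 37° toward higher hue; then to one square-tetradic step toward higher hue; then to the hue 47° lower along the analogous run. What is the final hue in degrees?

185°

315 + 150 = 465 → 465 − 360 = 105°   (split-comp 30° ↓)
105 + 37 = 142°   (analog 37° ↑)
142 + 90 = 232°   (square ↑)
232 − 47 = 185°   (analog 47° ↓)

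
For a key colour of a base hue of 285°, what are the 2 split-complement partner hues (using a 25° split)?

Complement of 285°: 285 + 180 = 465 → 465 − 360 = 105°
105 − 25 = 80°
105 + 25 = 130°

80° and 130°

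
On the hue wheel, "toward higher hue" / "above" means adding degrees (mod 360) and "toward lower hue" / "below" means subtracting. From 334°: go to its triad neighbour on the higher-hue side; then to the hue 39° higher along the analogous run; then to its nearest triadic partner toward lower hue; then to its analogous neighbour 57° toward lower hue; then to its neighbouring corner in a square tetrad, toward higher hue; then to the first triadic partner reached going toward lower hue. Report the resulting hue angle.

334 + 120 = 454 → 454 − 360 = 94°   (triadic ↑)
94 + 39 = 133°   (analog 39° ↑)
133 − 120 = 13°   (triadic ↓)
13 − 57 = -44 → -44 + 360 = 316°   (analog 57° ↓)
316 + 90 = 406 → 406 − 360 = 46°   (square ↑)
46 − 120 = -74 → -74 + 360 = 286°   (triadic ↓)

286°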